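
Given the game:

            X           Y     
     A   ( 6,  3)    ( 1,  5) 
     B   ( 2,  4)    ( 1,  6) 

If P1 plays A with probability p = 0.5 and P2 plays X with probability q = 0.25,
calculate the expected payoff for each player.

E[P1] = 1.75, E[P2] = 5.0

Work:
E[P1] = p·q·π₁(A,X) + p·(1-q)·π₁(A,Y) + (1-p)·q·π₁(B,X) + (1-p)·(1-q)·π₁(B,Y)
= 0.5·0.25·6 + 0.5·0.75·1 + 0.5·0.25·2 + 0.5·0.75·1
= 1.75

E[P2] = 5.0 (similar calculation)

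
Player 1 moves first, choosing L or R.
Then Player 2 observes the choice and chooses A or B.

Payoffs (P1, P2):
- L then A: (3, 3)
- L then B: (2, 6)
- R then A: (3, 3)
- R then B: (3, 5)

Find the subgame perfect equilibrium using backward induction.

P1 plays R, P2 plays B after L and B after R; Payoff (3, 5)

Work:
Backward induction:
After L: P2 chooses B → P1 gets 2
After R: P2 chooses B → P1 gets 3
P1 chooses R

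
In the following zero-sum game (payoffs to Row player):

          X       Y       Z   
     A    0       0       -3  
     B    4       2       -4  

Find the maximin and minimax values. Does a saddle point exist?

Maximin = -3, Minimax = -3, Saddle: True

Work:
Row minimums: [-3, -4] → maximin = -3
Column maximums: [4, 2, -3] → minimax = -3
Saddle point exists! Game value = -3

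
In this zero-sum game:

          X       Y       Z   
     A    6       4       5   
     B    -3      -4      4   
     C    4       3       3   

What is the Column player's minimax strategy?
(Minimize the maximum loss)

Column should play Y, value = 4

Work:
Column player minimizes Row's maximum payoff:
Column X: max payoff to Row = 6
Column Y: max payoff to Row = 4
Column Z: max payoff to Row = 5
Minimum is 4, achieved by column Y.
Minimax strategy: Y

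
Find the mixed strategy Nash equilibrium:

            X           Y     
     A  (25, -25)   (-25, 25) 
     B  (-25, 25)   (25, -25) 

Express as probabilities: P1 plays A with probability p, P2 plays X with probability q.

p = 0.5, q = 0.5

Work:
Find probabilities that make opponent indifferent:
P2 chooses q to make P1 indifferent between A and B
P1 chooses p to make P2 indifferent between X and Y
Mixed NE: P1 plays (A: 0.5, B: 0.5), P2 plays (X: 0.5, Y: 0.5)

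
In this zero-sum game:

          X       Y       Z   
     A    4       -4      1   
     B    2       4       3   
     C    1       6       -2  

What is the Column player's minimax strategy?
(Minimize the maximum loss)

Column should play Z, value = 3

Work:
Column player minimizes Row's maximum payoff:
Column X: max payoff to Row = 4
Column Y: max payoff to Row = 6
Column Z: max payoff to Row = 3
Minimum is 3, achieved by column Z.
Minimax strategy: Z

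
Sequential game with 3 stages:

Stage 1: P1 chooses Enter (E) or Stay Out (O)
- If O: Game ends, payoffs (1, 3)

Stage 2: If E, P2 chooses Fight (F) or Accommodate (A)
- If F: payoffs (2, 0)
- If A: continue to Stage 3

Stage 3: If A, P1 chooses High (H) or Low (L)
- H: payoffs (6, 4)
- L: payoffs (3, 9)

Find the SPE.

SPE: (E, A, H); Outcome (6, 4)

Work:
Stage 3: P1 chooses H (6 vs 3)
Stage 2: P2: F->0, A->4 (anticipating H). Choose A
Stage 1: P1: O->1, E->6 (anticipating A, H). Choose E
SPE path: E -> A -> H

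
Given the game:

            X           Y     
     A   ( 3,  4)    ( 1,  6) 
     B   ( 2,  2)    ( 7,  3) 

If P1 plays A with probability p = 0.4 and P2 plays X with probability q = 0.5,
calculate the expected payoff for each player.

E[P1] = 3.5, E[P2] = 3.5

Work:
E[P1] = p·q·π₁(A,X) + p·(1-q)·π₁(A,Y) + (1-p)·q·π₁(B,X) + (1-p)·(1-q)·π₁(B,Y)
= 0.4·0.5·3 + 0.4·0.5·1 + 0.6·0.5·2 + 0.6·0.5·7
= 3.5

E[P2] = 3.5 (similar calculation)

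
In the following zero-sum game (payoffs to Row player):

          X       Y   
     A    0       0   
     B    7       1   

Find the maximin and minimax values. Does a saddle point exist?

Maximin = 1, Minimax = 1, Saddle: True

Work:
Row minimums: [0, 1] → maximin = 1
Column maximums: [7, 1] → minimax = 1
Saddle point exists! Game value = 1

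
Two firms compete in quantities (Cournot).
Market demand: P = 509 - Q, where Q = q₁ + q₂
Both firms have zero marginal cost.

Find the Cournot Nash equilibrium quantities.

q₁* = q₂* = 169.67; P* = 169.67

Work:
Profit: π_i = P·q_i = (a - q_i - q_j)·q_i
FOC: ∂π_i/∂q_i = a - 2q_i - q_j = 0
Reaction function: q_i = (509 - q_j)/2
Symmetry: q* = 509/3 = 169.67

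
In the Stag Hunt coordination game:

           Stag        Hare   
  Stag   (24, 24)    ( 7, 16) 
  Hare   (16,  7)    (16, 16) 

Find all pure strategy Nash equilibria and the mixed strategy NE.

Pure NE: (Stag, Stag) and (Hare, Hare); Mixed NE: p = 0.5294, q = 0.5294

Work:
Check pure NE:
(Stag, Stag): (24, 24) - no unilateral deviation beneficial
(Hare, Hare): (16, 16) - no unilateral deviation beneficial
Mixed NE: P1 plays Stag with p = 0.5294, P2 plays Stag with q = 0.5294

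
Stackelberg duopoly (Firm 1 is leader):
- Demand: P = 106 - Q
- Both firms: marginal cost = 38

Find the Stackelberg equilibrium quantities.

q₁* (leader) = 34.0, q₂* (follower) = 17.0

Work:
Follower's reaction: q₂ = (a - c - q₁)/2
Leader substitutes: π₁ = q₁·(a - q₁ - (a-c-q₁)/2 - c)
FOC: q₁* = (106 - 38)/2 = 34.00
Then: q₂* = (106 - 38 - 34.0)/2 = 17.00
Leader has first-mover advantage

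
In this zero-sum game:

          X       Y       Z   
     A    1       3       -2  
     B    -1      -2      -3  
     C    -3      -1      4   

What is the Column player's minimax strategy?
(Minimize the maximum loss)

Column should play X, value = 1

Work:
Column player minimizes Row's maximum payoff:
Column X: max payoff to Row = 1
Column Y: max payoff to Row = 3
Column Z: max payoff to Row = 4
Minimum is 1, achieved by column X.
Minimax strategy: X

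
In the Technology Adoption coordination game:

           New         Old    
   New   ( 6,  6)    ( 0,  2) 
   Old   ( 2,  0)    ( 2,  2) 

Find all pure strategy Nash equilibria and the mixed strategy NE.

Pure NE: (New, New) and (Old, Old); Mixed NE: p = 0.3333, q = 0.3333

Work:
Check pure NE:
(New, New): (6, 6) - no unilateral deviation beneficial
(Old, Old): (2, 2) - no unilateral deviation beneficial
Mixed NE: P1 plays New with p = 0.3333, P2 plays New with q = 0.3333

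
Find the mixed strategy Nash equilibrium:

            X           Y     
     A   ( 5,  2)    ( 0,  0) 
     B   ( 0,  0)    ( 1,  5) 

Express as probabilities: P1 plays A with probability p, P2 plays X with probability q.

p = 0.7143, q = 0.1667

Work:
Find probabilities that make opponent indifferent:
P2 chooses q to make P1 indifferent between A and B
P1 chooses p to make P2 indifferent between X and Y
Mixed NE: P1 plays (A: 0.7143, B: 0.2857), P2 plays (X: 0.1667, Y: 0.8333)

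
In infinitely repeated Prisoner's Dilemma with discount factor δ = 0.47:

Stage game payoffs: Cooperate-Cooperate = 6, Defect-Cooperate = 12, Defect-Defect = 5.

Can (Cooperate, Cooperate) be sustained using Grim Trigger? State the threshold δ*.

δ* = 0.8571; since δ = 0.47 < 0.8571, cooperation cannot be sustained

Work:
For Grim Trigger:
Cooperate forever: 6/(1-δ)
Defect then punished: 12 + 5·δ/(1-δ)
Need: 6/(1-δ) ≥ 12 + 5·δ/(1-δ)
Solving: δ ≥ (T-R)/(T-P) = (12-6)/(12-5) = 0.8571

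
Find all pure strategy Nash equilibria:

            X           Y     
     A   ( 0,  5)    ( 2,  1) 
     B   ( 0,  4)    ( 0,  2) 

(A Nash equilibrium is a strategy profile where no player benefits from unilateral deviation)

Nash equilibrium: (A, X), (B, X)

Work:
Best responses:
  P1 vs X: payoffs [0, 0] → best response A/B (payoff 0)
  P1 vs Y: payoffs [2, 0] → best response A (payoff 2)
  P2 vs A: payoffs [5, 1] → best response X (payoff 5)
  P2 vs B: payoffs [4, 2] → best response X (payoff 4)
Mutual best responses: (A,X), (B,X) → Nash equilibria.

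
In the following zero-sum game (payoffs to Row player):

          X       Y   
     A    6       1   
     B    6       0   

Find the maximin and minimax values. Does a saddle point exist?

Maximin = 1, Minimax = 1, Saddle: True

Work:
Row minimums: [1, 0] → maximin = 1
Column maximums: [6, 1] → minimax = 1
Saddle point exists! Game value = 1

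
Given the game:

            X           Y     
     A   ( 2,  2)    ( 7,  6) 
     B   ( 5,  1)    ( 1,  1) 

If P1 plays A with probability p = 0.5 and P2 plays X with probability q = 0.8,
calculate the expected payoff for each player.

E[P1] = 3.6, E[P2] = 1.9

Work:
E[P1] = p·q·π₁(A,X) + p·(1-q)·π₁(A,Y) + (1-p)·q·π₁(B,X) + (1-p)·(1-q)·π₁(B,Y)
= 0.5·0.8·2 + 0.5·0.2·7 + 0.5·0.8·5 + 0.5·0.2·1
= 3.6

E[P2] = 1.9 (similar calculation)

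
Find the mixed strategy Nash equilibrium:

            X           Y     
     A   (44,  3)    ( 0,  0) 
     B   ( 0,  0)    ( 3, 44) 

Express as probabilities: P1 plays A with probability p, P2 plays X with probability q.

p = 0.9362, q = 0.0638

Work:
Find probabilities that make opponent indifferent:
P2 chooses q to make P1 indifferent between A and B
P1 chooses p to make P2 indifferent between X and Y
Mixed NE: P1 plays (A: 0.9362, B: 0.0638), P2 plays (X: 0.0638, Y: 0.9362)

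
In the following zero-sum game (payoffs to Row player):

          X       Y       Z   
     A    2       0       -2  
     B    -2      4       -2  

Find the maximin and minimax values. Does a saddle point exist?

Maximin = -2, Minimax = -2, Saddle: True

Work:
Row minimums: [-2, -2] → maximin = -2
Column maximums: [2, 4, -2] → minimax = -2
Saddle point exists! Game value = -2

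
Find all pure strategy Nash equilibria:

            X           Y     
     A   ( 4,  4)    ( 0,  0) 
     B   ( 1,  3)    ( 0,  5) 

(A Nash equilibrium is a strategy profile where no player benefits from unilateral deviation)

Nash equilibrium: (A, X), (B, Y)

Work:
Best responses:
  P1 vs X: payoffs [4, 1] → best response A (payoff 4)
  P1 vs Y: payoffs [0, 0] → best response A/B (payoff 0)
  P2 vs A: payoffs [4, 0] → best response X (payoff 4)
  P2 vs B: payoffs [3, 5] → best response Y (payoff 5)
Mutual best responses: (A,X), (B,Y) → Nash equilibria.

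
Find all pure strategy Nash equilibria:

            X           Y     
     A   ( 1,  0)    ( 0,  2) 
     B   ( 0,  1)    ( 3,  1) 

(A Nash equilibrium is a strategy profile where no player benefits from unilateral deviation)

Nash equilibrium: (B, Y)

Work:
Best responses:
  P1 vs X: payoffs [1, 0] → best response A (payoff 1)
  P1 vs Y: payoffs [0, 3] → best response B (payoff 3)
  P2 vs A: payoffs [0, 2] → best response Y (payoff 2)
  P2 vs B: payoffs [1, 1] → best response X/Y (payoff 1)
Mutual best responses: (B,Y) → Nash equilibria.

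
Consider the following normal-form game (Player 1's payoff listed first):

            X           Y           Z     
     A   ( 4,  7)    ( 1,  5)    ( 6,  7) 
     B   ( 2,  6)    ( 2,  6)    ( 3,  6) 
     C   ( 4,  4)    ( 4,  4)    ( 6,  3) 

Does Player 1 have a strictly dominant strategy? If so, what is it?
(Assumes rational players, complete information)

No strictly dominant strategy exists for Player 1

Work:
A strategy strictly dominates another if it gives a strictly higher payoff against every opponent action. Compare each pair of P1's strategies column-by-column:
  A vs B: [4 vs 2, 1 vs 2, 6 vs 3] → A does not strictly dominate B (column Y: 1 ≤ 2)
  A vs C: [4 vs 4, 1 vs 4, 6 vs 6] → A does not strictly dominate C (column X: 4 ≤ 4)
  B vs A: [2 vs 4, 2 vs 1, 3 vs 6] → B does not strictly dominate A (column X: 2 ≤ 4)
  B vs C: [2 vs 4, 2 vs 4, 3 vs 6] → B does not strictly dominate C (column X: 2 ≤ 4)
  C vs A: [4 vs 4, 4 vs 1, 6 vs 6] → C does not strictly dominate A (column X: 4 ≤ 4)
  C vs B: [4 vs 2, 4 vs 2, 6 vs 3] → C strictly dominates B
No single strategy strictly dominates all others → no strictly dominant strategy.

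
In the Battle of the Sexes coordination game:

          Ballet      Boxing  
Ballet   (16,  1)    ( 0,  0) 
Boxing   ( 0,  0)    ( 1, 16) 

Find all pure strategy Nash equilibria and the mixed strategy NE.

Pure NE: (Ballet, Ballet) and (Boxing, Boxing); Mixed NE: p = 0.9412, q = 0.0588

Work:
Check pure NE:
(Ballet, Ballet): (16, 1) - no unilateral deviation beneficial
(Boxing, Boxing): (1, 16) - no unilateral deviation beneficial
Mixed NE: P1 plays Ballet with p = 0.9412, P2 plays Ballet with q = 0.0588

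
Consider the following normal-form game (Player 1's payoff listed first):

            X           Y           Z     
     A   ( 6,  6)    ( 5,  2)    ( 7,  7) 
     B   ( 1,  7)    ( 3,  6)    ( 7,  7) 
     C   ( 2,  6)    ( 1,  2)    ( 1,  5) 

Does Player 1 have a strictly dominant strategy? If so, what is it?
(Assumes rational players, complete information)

No strictly dominant strategy exists for Player 1

Work:
A strategy strictly dominates another if it gives a strictly higher payoff against every opponent action. Compare each pair of P1's strategies column-by-column:
  A vs B: [6 vs 1, 5 vs 3, 7 vs 7] → A does not strictly dominate B (column Z: 7 ≤ 7)
  A vs C: [6 vs 2, 5 vs 1, 7 vs 1] → A strictly dominates C
  B vs A: [1 vs 6, 3 vs 5, 7 vs 7] → B does not strictly dominate A (column X: 1 ≤ 6)
  B vs C: [1 vs 2, 3 vs 1, 7 vs 1] → B does not strictly dominate C (column X: 1 ≤ 2)
  C vs A: [2 vs 6, 1 vs 5, 1 vs 7] → C does not strictly dominate A (column X: 2 ≤ 6)
  C vs B: [2 vs 1, 1 vs 3, 1 vs 7] → C does not strictly dominate B (column Y: 1 ≤ 3)
No single strategy strictly dominates all others → no strictly dominant strategy.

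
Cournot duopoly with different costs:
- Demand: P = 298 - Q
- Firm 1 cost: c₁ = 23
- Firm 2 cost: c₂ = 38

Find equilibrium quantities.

q₁* = 96.67, q₂* = 81.67

Work:
Reaction: q₁ = (298 - 23 - q₂)/2
Reaction: q₂ = (298 - 38 - q₁)/2
Solve simultaneously:
q₁* = (298 - 2×23 + 38)/3 = 96.67
q₂* = (298 - 2×38 + 23)/3 = 81.67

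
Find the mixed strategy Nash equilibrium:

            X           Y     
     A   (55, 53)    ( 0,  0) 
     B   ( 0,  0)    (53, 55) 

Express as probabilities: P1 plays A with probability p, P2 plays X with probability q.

p = 0.5093, q = 0.4907

Work:
Find probabilities that make opponent indifferent:
P2 chooses q to make P1 indifferent between A and B
P1 chooses p to make P2 indifferent between X and Y
Mixed NE: P1 plays (A: 0.5093, B: 0.4907), P2 plays (X: 0.4907, Y: 0.5093)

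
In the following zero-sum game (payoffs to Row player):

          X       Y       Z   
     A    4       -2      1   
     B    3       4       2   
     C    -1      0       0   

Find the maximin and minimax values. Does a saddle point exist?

Maximin = 2, Minimax = 2, Saddle: True

Work:
Row minimums: [-2, 2, -1] → maximin = 2
Column maximums: [4, 4, 2] → minimax = 2
Saddle point exists! Game value = 2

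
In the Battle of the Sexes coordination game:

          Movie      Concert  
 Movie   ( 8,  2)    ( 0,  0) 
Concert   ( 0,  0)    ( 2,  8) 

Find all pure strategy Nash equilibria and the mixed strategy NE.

Pure NE: (Movie, Movie) and (Concert, Concert); Mixed NE: p = 0.8, q = 0.2

Work:
Check pure NE:
(Movie, Movie): (8, 2) - no unilateral deviation beneficial
(Concert, Concert): (2, 8) - no unilateral deviation beneficial
Mixed NE: P1 plays Movie with p = 0.8, P2 plays Movie with q = 0.2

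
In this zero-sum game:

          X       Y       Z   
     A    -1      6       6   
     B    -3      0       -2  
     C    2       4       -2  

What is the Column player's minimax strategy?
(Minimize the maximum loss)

Column should play X, value = 2

Work:
Column player minimizes Row's maximum payoff:
Column X: max payoff to Row = 2
Column Y: max payoff to Row = 6
Column Z: max payoff to Row = 6
Minimum is 2, achieved by column X.
Minimax strategy: X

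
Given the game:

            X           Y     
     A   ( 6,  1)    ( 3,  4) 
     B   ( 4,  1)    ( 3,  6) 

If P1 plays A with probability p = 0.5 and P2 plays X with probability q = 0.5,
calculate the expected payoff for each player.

E[P1] = 4.0, E[P2] = 3.0

Work:
E[P1] = p·q·π₁(A,X) + p·(1-q)·π₁(A,Y) + (1-p)·q·π₁(B,X) + (1-p)·(1-q)·π₁(B,Y)
= 0.5·0.5·6 + 0.5·0.5·3 + 0.5·0.5·4 + 0.5·0.5·3
= 4.0

E[P2] = 3.0 (similar calculation)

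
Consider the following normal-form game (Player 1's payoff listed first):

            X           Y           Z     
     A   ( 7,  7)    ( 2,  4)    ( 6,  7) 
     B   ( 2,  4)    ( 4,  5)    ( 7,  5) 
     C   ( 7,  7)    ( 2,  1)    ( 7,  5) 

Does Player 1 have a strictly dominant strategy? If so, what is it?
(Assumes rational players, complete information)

No strictly dominant strategy exists for Player 1

Work:
A strategy strictly dominates another if it gives a strictly higher payoff against every opponent action. Compare each pair of P1's strategies column-by-column:
  A vs B: [7 vs 2, 2 vs 4, 6 vs 7] → A does not strictly dominate B (column Y: 2 ≤ 4)
  A vs C: [7 vs 7, 2 vs 2, 6 vs 7] → A does not strictly dominate C (column X: 7 ≤ 7)
  B vs A: [2 vs 7, 4 vs 2, 7 vs 6] → B does not strictly dominate A (column X: 2 ≤ 7)
  B vs C: [2 vs 7, 4 vs 2, 7 vs 7] → B does not strictly dominate C (column X: 2 ≤ 7)
  C vs A: [7 vs 7, 2 vs 2, 7 vs 6] → C does not strictly dominate A (column X: 7 ≤ 7)
  C vs B: [7 vs 2, 2 vs 4, 7 vs 7] → C does not strictly dominate B (column Y: 2 ≤ 4)
No single strategy strictly dominates all others → no strictly dominant strategy.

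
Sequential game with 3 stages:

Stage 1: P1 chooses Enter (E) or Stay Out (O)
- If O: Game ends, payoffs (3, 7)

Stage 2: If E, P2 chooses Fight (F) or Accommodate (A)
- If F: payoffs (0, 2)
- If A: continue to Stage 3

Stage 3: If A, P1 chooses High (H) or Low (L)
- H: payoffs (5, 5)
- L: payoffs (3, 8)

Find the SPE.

SPE: (E, A, H); Outcome (5, 5)

Work:
Stage 3: P1 chooses H (5 vs 3)
Stage 2: P2: F->2, A->5 (anticipating H). Choose A
Stage 1: P1: O->3, E->5 (anticipating A, H). Choose E
SPE path: E -> A -> H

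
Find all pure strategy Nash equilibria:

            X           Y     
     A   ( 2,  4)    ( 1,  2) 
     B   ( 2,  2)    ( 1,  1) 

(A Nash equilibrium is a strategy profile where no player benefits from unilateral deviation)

Nash equilibrium: (A, X), (B, X)

Work:
Best responses:
  P1 vs X: payoffs [2, 2] → best response A/B (payoff 2)
  P1 vs Y: payoffs [1, 1] → best response A/B (payoff 1)
  P2 vs A: payoffs [4, 2] → best response X (payoff 4)
  P2 vs B: payoffs [2, 1] → best response X (payoff 2)
Mutual best responses: (A,X), (B,X) → Nash equilibria.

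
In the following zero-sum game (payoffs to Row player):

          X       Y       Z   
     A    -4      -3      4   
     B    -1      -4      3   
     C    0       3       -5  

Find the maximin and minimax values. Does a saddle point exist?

Maximin = -4, Minimax = 0, Saddle: False

Work:
Row minimums: [-4, -4, -5] → maximin = -4
Column maximums: [0, 3, 4] → minimax = 0
No saddle point (maximin ≠ minimax). Mixed strategy needed.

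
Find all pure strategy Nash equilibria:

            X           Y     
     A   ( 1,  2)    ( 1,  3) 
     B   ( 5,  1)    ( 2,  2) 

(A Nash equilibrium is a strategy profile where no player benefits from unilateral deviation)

Nash equilibrium: (B, Y)

Work:
Best responses:
  P1 vs X: payoffs [1, 5] → best response B (payoff 5)
  P1 vs Y: payoffs [1, 2] → best response B (payoff 2)
  P2 vs A: payoffs [2, 3] → best response Y (payoff 3)
  P2 vs B: payoffs [1, 2] → best response Y (payoff 2)
Mutual best responses: (B,Y) → Nash equilibria.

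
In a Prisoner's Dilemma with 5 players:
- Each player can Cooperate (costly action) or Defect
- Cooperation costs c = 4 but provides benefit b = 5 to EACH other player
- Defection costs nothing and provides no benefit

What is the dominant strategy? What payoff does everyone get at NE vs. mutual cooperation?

Dominant: Defect; NE payoff = 0; Coop payoff = 16

Work:
Defect dominates (saves cost c = 4, benefit to others is external)
NE: All defect → everyone gets 0
If all cooperate: each receives (4)×5 - 4 = 16
Social dilemma: 16 > 0 but NE gives 0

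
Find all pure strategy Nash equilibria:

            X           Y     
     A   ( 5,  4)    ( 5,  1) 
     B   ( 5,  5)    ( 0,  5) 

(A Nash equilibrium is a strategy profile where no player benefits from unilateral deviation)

Nash equilibrium: (A, X), (B, X)

Work:
Best responses:
  P1 vs X: payoffs [5, 5] → best response A/B (payoff 5)
  P1 vs Y: payoffs [5, 0] → best response A (payoff 5)
  P2 vs A: payoffs [4, 1] → best response X (payoff 4)
  P2 vs B: payoffs [5, 5] → best response X/Y (payoff 5)
Mutual best responses: (A,X), (B,X) → Nash equilibria.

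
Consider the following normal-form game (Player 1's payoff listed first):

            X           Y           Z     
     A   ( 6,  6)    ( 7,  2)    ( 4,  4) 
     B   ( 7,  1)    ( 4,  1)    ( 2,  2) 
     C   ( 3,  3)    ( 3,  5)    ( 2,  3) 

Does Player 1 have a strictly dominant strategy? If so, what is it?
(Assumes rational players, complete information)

No strictly dominant strategy exists for Player 1

Work:
A strategy strictly dominates another if it gives a strictly higher payoff against every opponent action. Compare each pair of P1's strategies column-by-column:
  A vs B: [6 vs 7, 7 vs 4, 4 vs 2] → A does not strictly dominate B (column X: 6 ≤ 7)
  A vs C: [6 vs 3, 7 vs 3, 4 vs 2] → A strictly dominates C
  B vs A: [7 vs 6, 4 vs 7, 2 vs 4] → B does not strictly dominate A (column Y: 4 ≤ 7)
  B vs C: [7 vs 3, 4 vs 3, 2 vs 2] → B does not strictly dominate C (column Z: 2 ≤ 2)
  C vs A: [3 vs 6, 3 vs 7, 2 vs 4] → C does not strictly dominate A (column X: 3 ≤ 6)
  C vs B: [3 vs 7, 3 vs 4, 2 vs 2] → C does not strictly dominate B (column X: 3 ≤ 7)
No single strategy strictly dominates all others → no strictly dominant strategy.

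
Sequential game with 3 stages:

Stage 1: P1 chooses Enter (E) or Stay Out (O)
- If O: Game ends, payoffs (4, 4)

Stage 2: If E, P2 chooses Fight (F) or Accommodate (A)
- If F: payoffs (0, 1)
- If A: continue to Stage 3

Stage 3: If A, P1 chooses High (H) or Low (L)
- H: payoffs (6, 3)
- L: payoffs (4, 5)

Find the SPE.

SPE: (E, A, H); Outcome (6, 3)

Work:
Stage 3: P1 chooses H (6 vs 4)
Stage 2: P2: F->1, A->3 (anticipating H). Choose A
Stage 1: P1: O->4, E->6 (anticipating A, H). Choose E
SPE path: E -> A -> H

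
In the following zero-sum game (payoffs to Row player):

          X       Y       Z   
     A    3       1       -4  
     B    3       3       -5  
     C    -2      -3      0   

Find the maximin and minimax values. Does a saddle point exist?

Maximin = -3, Minimax = 0, Saddle: False

Work:
Row minimums: [-4, -5, -3] → maximin = -3
Column maximums: [3, 3, 0] → minimax = 0
No saddle point (maximin ≠ minimax). Mixed strategy needed.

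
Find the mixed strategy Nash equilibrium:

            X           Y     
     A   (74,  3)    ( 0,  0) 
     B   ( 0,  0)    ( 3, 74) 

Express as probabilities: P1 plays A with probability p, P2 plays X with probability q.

p = 0.961, q = 0.039

Work:
Find probabilities that make opponent indifferent:
P2 chooses q to make P1 indifferent between A and B
P1 chooses p to make P2 indifferent between X and Y
Mixed NE: P1 plays (A: 0.961, B: 0.039), P2 plays (X: 0.039, Y: 0.961)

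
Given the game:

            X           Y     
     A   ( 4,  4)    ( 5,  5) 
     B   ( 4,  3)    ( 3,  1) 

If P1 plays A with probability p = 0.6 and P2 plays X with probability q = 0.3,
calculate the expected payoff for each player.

E[P1] = 4.14, E[P2] = 3.46

Work:
E[P1] = p·q·π₁(A,X) + p·(1-q)·π₁(A,Y) + (1-p)·q·π₁(B,X) + (1-p)·(1-q)·π₁(B,Y)
= 0.6·0.3·4 + 0.6·0.7·5 + 0.4·0.3·4 + 0.4·0.7·3
= 4.14

E[P2] = 3.46 (similar calculation)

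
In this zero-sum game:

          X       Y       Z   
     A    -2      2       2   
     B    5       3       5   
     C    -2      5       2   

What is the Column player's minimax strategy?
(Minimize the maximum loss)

Column should play X or Y or Z (all achieve the minimum), value = 5

Work:
Column player minimizes Row's maximum payoff:
Column X: max payoff to Row = 5
Column Y: max payoff to Row = 5
Column Z: max payoff to Row = 5
Minimum is 5, achieved by columns X, Y, Z (tied).
Each of X or Y or Z is a minimax strategy.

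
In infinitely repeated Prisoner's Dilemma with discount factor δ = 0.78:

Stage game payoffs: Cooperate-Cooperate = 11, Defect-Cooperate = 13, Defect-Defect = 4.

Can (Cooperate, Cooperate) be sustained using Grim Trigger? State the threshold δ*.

δ* = 0.2222; since δ = 0.78 ≥ 0.2222, cooperation can be sustained

Work:
For Grim Trigger:
Cooperate forever: 11/(1-δ)
Defect then punished: 13 + 4·δ/(1-δ)
Need: 11/(1-δ) ≥ 13 + 4·δ/(1-δ)
Solving: δ ≥ (T-R)/(T-P) = (13-11)/(13-4) = 0.2222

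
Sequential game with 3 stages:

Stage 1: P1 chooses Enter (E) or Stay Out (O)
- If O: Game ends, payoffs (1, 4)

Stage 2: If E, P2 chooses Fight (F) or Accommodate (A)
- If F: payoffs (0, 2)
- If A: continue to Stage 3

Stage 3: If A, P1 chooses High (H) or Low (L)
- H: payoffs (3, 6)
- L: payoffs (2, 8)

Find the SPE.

SPE: (E, A, H); Outcome (3, 6)

Work:
Stage 3: P1 chooses H (3 vs 2)
Stage 2: P2: F->2, A->6 (anticipating H). Choose A
Stage 1: P1: O->1, E->3 (anticipating A, H). Choose E
SPE path: E -> A -> H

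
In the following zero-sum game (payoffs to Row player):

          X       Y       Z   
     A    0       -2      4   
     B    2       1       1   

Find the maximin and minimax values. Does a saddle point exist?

Maximin = 1, Minimax = 1, Saddle: True

Work:
Row minimums: [-2, 1] → maximin = 1
Column maximums: [2, 1, 4] → minimax = 1
Saddle point exists! Game value = 1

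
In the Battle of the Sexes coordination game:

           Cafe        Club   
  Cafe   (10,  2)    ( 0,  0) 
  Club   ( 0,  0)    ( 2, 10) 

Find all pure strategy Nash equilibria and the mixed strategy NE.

Pure NE: (Cafe, Cafe) and (Club, Club); Mixed NE: p = 0.8333, q = 0.1667

Work:
Check pure NE:
(Cafe, Cafe): (10, 2) - no unilateral deviation beneficial
(Club, Club): (2, 10) - no unilateral deviation beneficial
Mixed NE: P1 plays Cafe with p = 0.8333, P2 plays Cafe with q = 0.1667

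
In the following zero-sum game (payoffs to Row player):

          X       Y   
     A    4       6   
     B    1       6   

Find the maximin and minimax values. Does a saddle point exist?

Maximin = 4, Minimax = 4, Saddle: True

Work:
Row minimums: [4, 1] → maximin = 4
Column maximums: [4, 6] → minimax = 4
Saddle point exists! Game value = 4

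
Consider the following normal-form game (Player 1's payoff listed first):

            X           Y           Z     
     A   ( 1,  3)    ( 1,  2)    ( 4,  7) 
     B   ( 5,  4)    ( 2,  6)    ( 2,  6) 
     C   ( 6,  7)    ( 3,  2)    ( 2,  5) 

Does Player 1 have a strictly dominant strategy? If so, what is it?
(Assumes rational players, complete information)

No strictly dominant strategy exists for Player 1

Work:
A strategy strictly dominates another if it gives a strictly higher payoff against every opponent action. Compare each pair of P1's strategies column-by-column:
  A vs B: [1 vs 5, 1 vs 2, 4 vs 2] → A does not strictly dominate B (column X: 1 ≤ 5)
  A vs C: [1 vs 6, 1 vs 3, 4 vs 2] → A does not strictly dominate C (column X: 1 ≤ 6)
  B vs A: [5 vs 1, 2 vs 1, 2 vs 4] → B does not strictly dominate A (column Z: 2 ≤ 4)
  B vs C: [5 vs 6, 2 vs 3, 2 vs 2] → B does not strictly dominate C (column X: 5 ≤ 6)
  C vs A: [6 vs 1, 3 vs 1, 2 vs 4] → C does not strictly dominate A (column Z: 2 ≤ 4)
  C vs B: [6 vs 5, 3 vs 2, 2 vs 2] → C does not strictly dominate B (column Z: 2 ≤ 2)
No single strategy strictly dominates all others → no strictly dominant strategy.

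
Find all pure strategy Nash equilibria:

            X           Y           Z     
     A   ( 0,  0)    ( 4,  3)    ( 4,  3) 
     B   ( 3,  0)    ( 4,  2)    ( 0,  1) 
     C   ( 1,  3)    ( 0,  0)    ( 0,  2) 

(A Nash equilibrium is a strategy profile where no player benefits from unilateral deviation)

Nash equilibrium: (A, Y), (A, Z), (B, Y)

Work:
Best responses:
  P1 vs X: payoffs [0, 3, 1] → best response B (payoff 3)
  P1 vs Y: payoffs [4, 4, 0] → best response A/B (payoff 4)
  P1 vs Z: payoffs [4, 0, 0] → best response A (payoff 4)
  P2 vs A: payoffs [0, 3, 3] → best response Y/Z (payoff 3)
  P2 vs B: payoffs [0, 2, 1] → best response Y (payoff 2)
  P2 vs C: payoffs [3, 0, 2] → best response X (payoff 3)
Mutual best responses: (A,Y), (A,Z), (B,Y) → Nash equilibria.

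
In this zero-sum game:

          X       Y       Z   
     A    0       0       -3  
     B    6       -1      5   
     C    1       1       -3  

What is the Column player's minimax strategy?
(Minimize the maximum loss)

Column should play Y, value = 1

Work:
Column player minimizes Row's maximum payoff:
Column X: max payoff to Row = 6
Column Y: max payoff to Row = 1
Column Z: max payoff to Row = 5
Minimum is 1, achieved by column Y.
Minimax strategy: Y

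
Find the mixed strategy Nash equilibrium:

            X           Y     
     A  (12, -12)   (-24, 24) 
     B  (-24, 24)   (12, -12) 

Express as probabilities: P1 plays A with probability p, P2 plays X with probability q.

p = 0.5, q = 0.5

Work:
Find probabilities that make opponent indifferent:
P2 chooses q to make P1 indifferent between A and B
P1 chooses p to make P2 indifferent between X and Y
Mixed NE: P1 plays (A: 0.5, B: 0.5), P2 plays (X: 0.5, Y: 0.5)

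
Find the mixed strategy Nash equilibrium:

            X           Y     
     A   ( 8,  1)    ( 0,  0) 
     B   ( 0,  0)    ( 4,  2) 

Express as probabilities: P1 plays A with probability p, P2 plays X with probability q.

p = 0.6667, q = 0.3333

Work:
Find probabilities that make opponent indifferent:
P2 chooses q to make P1 indifferent between A and B
P1 chooses p to make P2 indifferent between X and Y
Mixed NE: P1 plays (A: 0.6667, B: 0.3333), P2 plays (X: 0.3333, Y: 0.6667)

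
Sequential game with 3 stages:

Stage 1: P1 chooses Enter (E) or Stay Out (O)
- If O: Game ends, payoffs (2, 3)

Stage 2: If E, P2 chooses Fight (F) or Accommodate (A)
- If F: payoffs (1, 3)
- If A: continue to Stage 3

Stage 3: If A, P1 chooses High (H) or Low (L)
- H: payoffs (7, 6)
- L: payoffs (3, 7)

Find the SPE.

SPE: (E, A, H); Outcome (7, 6)

Work:
Stage 3: P1 chooses H (7 vs 3)
Stage 2: P2: F->3, A->6 (anticipating H). Choose A
Stage 1: P1: O->2, E->7 (anticipating A, H). Choose E
SPE path: E -> A -> H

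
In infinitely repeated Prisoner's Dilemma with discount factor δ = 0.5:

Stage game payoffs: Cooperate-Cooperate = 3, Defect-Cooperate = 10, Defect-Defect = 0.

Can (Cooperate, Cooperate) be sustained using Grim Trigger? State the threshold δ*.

δ* = 0.7; since δ = 0.5 < 0.7, cooperation cannot be sustained

Work:
For Grim Trigger:
Cooperate forever: 3/(1-δ)
Defect then punished: 10 + 0·δ/(1-δ)
Need: 3/(1-δ) ≥ 10 + 0·δ/(1-δ)
Solving: δ ≥ (T-R)/(T-P) = (10-3)/(10-0) = 0.7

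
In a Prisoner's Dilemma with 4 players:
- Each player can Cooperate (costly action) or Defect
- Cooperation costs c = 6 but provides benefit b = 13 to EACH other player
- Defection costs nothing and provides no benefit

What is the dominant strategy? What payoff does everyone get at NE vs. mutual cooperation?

Dominant: Defect; NE payoff = 0; Coop payoff = 33

Work:
Defect dominates (saves cost c = 6, benefit to others is external)
NE: All defect → everyone gets 0
If all cooperate: each receives (3)×13 - 6 = 33
Social dilemma: 33 > 0 but NE gives 0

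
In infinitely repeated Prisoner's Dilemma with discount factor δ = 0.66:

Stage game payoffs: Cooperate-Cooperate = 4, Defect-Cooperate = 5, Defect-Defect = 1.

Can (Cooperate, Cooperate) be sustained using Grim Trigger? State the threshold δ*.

δ* = 0.25; since δ = 0.66 ≥ 0.25, cooperation can be sustained

Work:
For Grim Trigger:
Cooperate forever: 4/(1-δ)
Defect then punished: 5 + 1·δ/(1-δ)
Need: 4/(1-δ) ≥ 5 + 1·δ/(1-δ)
Solving: δ ≥ (T-R)/(T-P) = (5-4)/(5-1) = 0.25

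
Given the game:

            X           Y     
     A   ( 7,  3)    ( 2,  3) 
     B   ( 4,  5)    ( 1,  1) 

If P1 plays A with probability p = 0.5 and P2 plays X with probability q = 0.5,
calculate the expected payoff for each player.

E[P1] = 3.5, E[P2] = 3.0

Work:
E[P1] = p·q·π₁(A,X) + p·(1-q)·π₁(A,Y) + (1-p)·q·π₁(B,X) + (1-p)·(1-q)·π₁(B,Y)
= 0.5·0.5·7 + 0.5·0.5·2 + 0.5·0.5·4 + 0.5·0.5·1
= 3.5

E[P2] = 3.0 (similar calculation)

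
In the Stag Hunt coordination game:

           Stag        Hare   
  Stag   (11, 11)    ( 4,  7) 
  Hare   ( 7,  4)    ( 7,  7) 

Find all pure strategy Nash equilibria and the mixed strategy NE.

Pure NE: (Stag, Stag) and (Hare, Hare); Mixed NE: p = 0.4286, q = 0.4286

Work:
Check pure NE:
(Stag, Stag): (11, 11) - no unilateral deviation beneficial
(Hare, Hare): (7, 7) - no unilateral deviation beneficial
Mixed NE: P1 plays Stag with p = 0.4286, P2 plays Stag with q = 0.4286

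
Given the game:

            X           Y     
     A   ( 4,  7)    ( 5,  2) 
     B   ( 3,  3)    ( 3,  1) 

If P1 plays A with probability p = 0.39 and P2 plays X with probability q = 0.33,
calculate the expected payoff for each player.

E[P1] = 3.6513, E[P2] = 2.4361

Work:
E[P1] = p·q·π₁(A,X) + p·(1-q)·π₁(A,Y) + (1-p)·q·π₁(B,X) + (1-p)·(1-q)·π₁(B,Y)
= 0.39·0.33·4 + 0.39·0.67·5 + 0.61·0.33·3 + 0.61·0.67·3
= 3.6513

E[P2] = 2.4361 (similar calculation)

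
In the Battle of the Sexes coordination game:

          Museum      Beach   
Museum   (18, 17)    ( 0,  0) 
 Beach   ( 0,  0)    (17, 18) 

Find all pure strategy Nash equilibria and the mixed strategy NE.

Pure NE: (Museum, Museum) and (Beach, Beach); Mixed NE: p = 0.5143, q = 0.4857

Work:
Check pure NE:
(Museum, Museum): (18, 17) - no unilateral deviation beneficial
(Beach, Beach): (17, 18) - no unilateral deviation beneficial
Mixed NE: P1 plays Museum with p = 0.5143, P2 plays Museum with q = 0.4857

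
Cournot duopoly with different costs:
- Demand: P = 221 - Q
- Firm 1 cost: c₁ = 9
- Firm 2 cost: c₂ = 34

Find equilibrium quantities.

q₁* = 79.0, q₂* = 54.0

Work:
Reaction: q₁ = (221 - 9 - q₂)/2
Reaction: q₂ = (221 - 34 - q₁)/2
Solve simultaneously:
q₁* = (221 - 2×9 + 34)/3 = 79.0
q₂* = (221 - 2×34 + 9)/3 = 54.0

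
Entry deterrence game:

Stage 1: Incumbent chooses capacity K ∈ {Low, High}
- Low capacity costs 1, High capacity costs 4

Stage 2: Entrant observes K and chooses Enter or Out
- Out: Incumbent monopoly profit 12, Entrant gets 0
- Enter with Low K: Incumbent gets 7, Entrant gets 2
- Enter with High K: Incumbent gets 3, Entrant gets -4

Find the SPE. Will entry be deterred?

SPE: (High, Enter|Low, Out|High); Entry deterred. Incumbent net profit = 8

Work:
After Low K: Entrant enters (2 > 0)
After High K: Entrant stays out (-4 < 0)
Incumbent: Low → 7−1=6, High → 12−4=8
Incumbent chooses High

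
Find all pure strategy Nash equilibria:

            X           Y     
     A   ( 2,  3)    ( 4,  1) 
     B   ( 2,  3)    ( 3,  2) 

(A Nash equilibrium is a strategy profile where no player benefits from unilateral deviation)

Nash equilibrium: (A, X), (B, X)

Work:
Best responses:
  P1 vs X: payoffs [2, 2] → best response A/B (payoff 2)
  P1 vs Y: payoffs [4, 3] → best response A (payoff 4)
  P2 vs A: payoffs [3, 1] → best response X (payoff 3)
  P2 vs B: payoffs [3, 2] → best response X (payoff 3)
Mutual best responses: (A,X), (B,X) → Nash equilibria.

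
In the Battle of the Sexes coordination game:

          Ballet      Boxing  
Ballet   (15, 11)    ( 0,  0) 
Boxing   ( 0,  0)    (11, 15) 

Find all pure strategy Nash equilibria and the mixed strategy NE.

Pure NE: (Ballet, Ballet) and (Boxing, Boxing); Mixed NE: p = 0.5769, q = 0.4231

Work:
Check pure NE:
(Ballet, Ballet): (15, 11) - no unilateral deviation beneficial
(Boxing, Boxing): (11, 15) - no unilateral deviation beneficial
Mixed NE: P1 plays Ballet with p = 0.5769, P2 plays Ballet with q = 0.4231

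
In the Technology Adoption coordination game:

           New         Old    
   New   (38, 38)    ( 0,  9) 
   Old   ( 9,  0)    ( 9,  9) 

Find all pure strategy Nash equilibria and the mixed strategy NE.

Pure NE: (New, New) and (Old, Old); Mixed NE: p = 0.2368, q = 0.2368

Work:
Check pure NE:
(New, New): (38, 38) - no unilateral deviation beneficial
(Old, Old): (9, 9) - no unilateral deviation beneficial
Mixed NE: P1 plays New with p = 0.2368, P2 plays New with q = 0.2368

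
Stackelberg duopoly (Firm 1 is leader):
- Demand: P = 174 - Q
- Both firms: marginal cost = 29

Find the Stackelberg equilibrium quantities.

q₁* (leader) = 72.5, q₂* (follower) = 36.25

Work:
Follower's reaction: q₂ = (a - c - q₁)/2
Leader substitutes: π₁ = q₁·(a - q₁ - (a-c-q₁)/2 - c)
FOC: q₁* = (174 - 29)/2 = 72.50
Then: q₂* = (174 - 29 - 72.5)/2 = 36.25
Leader has first-mover advantage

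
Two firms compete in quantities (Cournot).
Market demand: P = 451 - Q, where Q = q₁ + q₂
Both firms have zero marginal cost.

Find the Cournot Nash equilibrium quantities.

q₁* = q₂* = 150.33; P* = 150.33

Work:
Profit: π_i = P·q_i = (a - q_i - q_j)·q_i
FOC: ∂π_i/∂q_i = a - 2q_i - q_j = 0
Reaction function: q_i = (451 - q_j)/2
Symmetry: q* = 451/3 = 150.33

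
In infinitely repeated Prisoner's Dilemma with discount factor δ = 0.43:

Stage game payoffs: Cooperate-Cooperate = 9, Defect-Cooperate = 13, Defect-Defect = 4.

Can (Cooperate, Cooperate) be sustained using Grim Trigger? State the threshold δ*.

δ* = 0.4444; since δ = 0.43 < 0.4444, cooperation cannot be sustained

Work:
For Grim Trigger:
Cooperate forever: 9/(1-δ)
Defect then punished: 13 + 4·δ/(1-δ)
Need: 9/(1-δ) ≥ 13 + 4·δ/(1-δ)
Solving: δ ≥ (T-R)/(T-P) = (13-9)/(13-4) = 0.4444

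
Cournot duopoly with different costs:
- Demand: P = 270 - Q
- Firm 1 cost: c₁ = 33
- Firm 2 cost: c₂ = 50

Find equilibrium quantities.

q₁* = 84.67, q₂* = 67.67

Work:
Reaction: q₁ = (270 - 33 - q₂)/2
Reaction: q₂ = (270 - 50 - q₁)/2
Solve simultaneously:
q₁* = (270 - 2×33 + 50)/3 = 84.67
q₂* = (270 - 2×50 + 33)/3 = 67.67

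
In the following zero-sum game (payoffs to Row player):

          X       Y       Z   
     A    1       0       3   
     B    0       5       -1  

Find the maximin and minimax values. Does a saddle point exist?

Maximin = 0, Minimax = 1, Saddle: False

Work:
Row minimums: [0, -1] → maximin = 0
Column maximums: [1, 5, 3] → minimax = 1
No saddle point (maximin ≠ minimax). Mixed strategy needed.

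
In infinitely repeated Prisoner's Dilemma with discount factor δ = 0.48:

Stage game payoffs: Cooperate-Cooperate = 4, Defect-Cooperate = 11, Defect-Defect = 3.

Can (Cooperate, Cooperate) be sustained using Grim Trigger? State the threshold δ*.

δ* = 0.875; since δ = 0.48 < 0.875, cooperation cannot be sustained

Work:
For Grim Trigger:
Cooperate forever: 4/(1-δ)
Defect then punished: 11 + 3·δ/(1-δ)
Need: 4/(1-δ) ≥ 11 + 3·δ/(1-δ)
Solving: δ ≥ (T-R)/(T-P) = (11-4)/(11-3) = 0.875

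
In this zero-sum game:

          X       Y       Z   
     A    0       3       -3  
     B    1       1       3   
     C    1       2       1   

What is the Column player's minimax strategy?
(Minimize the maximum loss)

Column should play X, value = 1

Work:
Column player minimizes Row's maximum payoff:
Column X: max payoff to Row = 1
Column Y: max payoff to Row = 3
Column Z: max payoff to Row = 3
Minimum is 1, achieved by column X.
Minimax strategy: X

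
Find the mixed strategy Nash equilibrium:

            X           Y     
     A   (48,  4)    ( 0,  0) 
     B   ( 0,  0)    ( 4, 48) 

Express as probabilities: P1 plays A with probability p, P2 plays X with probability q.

p = 0.9231, q = 0.0769

Work:
Find probabilities that make opponent indifferent:
P2 chooses q to make P1 indifferent between A and B
P1 chooses p to make P2 indifferent between X and Y
Mixed NE: P1 plays (A: 0.9231, B: 0.0769), P2 plays (X: 0.0769, Y: 0.9231)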